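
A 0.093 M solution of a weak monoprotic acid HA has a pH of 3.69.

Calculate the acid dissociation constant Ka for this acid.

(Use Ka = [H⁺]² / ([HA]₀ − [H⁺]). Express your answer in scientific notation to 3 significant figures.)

[H⁺] = 10^(−pH) = 10^(−3.69) = 2.042e-04 M. For HA ⇌ H⁺ + A⁻, Ka = [H⁺][A⁻]/[HA] = [H⁺]² / ([HA]₀ − [H⁺]) = (2.042e-04)² / (0.093 − 2.042e-04) = 4.49e-07.

K_a = 4.49e-07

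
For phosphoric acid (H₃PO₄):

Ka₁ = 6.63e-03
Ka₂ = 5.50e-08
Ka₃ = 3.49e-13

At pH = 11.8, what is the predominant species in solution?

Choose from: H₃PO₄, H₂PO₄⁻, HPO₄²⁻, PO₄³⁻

pKa₁ = 2.18, pKa₂ = 7.26, pKa₃ = 12.46. For a polyprotic acid the predominant species crosses at each pKa: below pKa_n the protonated form dominates, above it the deprotonated form does. At pH = 11.8, the predominant species is HPO₄²⁻.

HPO₄²⁻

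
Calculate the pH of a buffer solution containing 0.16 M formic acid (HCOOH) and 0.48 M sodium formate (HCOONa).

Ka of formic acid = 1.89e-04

pKa = -log(1.89e-04) = 3.72. pH = pKa + log([A⁻]/[HA]) = 3.72 + log(0.48/0.16)

pH = 4.20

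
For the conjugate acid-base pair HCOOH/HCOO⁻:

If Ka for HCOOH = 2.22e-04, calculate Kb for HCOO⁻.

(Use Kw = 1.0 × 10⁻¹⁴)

For a conjugate pair Ka × Kb = Kw, so Kb = Kw/Ka = 1.0 × 10⁻¹⁴ / 2.22e-04 = 4.50e-11.

K_b = 4.50e-11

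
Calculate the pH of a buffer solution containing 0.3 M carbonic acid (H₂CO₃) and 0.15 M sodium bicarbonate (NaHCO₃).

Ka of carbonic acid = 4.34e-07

pKa = -log(4.34e-07) = 6.36. pH = pKa + log([A⁻]/[HA]) = 6.36 + log(0.15/0.3)

pH = 6.06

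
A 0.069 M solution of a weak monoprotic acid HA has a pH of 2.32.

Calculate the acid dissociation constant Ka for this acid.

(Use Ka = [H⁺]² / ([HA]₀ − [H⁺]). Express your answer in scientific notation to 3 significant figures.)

[H⁺] = 10^(−pH) = 10^(−2.32) = 4.786e-03 M. For HA ⇌ H⁺ + A⁻, Ka = [H⁺][A⁻]/[HA] = [H⁺]² / ([HA]₀ − [H⁺]) = (4.786e-03)² / (0.069 − 4.786e-03) = 3.57e-04.

K_a = 3.57e-04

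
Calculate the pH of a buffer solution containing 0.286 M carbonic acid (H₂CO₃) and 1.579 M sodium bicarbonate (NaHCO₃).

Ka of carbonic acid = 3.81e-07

pKa = -log(3.81e-07) = 6.42. pH = pKa + log([A⁻]/[HA]) = 6.42 + log(1.579/0.286)

pH = 7.16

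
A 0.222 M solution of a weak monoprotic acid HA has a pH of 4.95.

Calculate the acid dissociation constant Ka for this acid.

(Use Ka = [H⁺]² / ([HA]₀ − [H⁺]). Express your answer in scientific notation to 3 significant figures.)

[H⁺] = 10^(−pH) = 10^(−4.95) = 1.122e-05 M. For HA ⇌ H⁺ + A⁻, Ka = [H⁺][A⁻]/[HA] = [H⁺]² / ([HA]₀ − [H⁺]) = (1.122e-05)² / (0.222 − 1.122e-05) = 5.67e-10.

K_a = 5.67e-10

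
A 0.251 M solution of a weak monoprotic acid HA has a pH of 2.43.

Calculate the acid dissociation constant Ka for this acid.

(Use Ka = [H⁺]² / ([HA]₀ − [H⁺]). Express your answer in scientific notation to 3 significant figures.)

[H⁺] = 10^(−pH) = 10^(−2.43) = 3.715e-03 M. For HA ⇌ H⁺ + A⁻, Ka = [H⁺][A⁻]/[HA] = [H⁺]² / ([HA]₀ − [H⁺]) = (3.715e-03)² / (0.251 − 3.715e-03) = 5.58e-05.

K_a = 5.58e-05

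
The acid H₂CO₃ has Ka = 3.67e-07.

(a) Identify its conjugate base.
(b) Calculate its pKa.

(a) The conjugate base is formed by removing one H⁺ from H₂CO₃, giving HCO₃⁻. (b) pKa = -log(Ka) = -log(3.67e-07) = 6.44.

Conjugate base: HCO₃⁻; pK_a = 6.44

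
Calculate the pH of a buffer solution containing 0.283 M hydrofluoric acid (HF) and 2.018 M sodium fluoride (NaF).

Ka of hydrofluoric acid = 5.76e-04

pKa = -log(5.76e-04) = 3.24. pH = pKa + log([A⁻]/[HA]) = 3.24 + log(2.018/0.283)

pH = 4.09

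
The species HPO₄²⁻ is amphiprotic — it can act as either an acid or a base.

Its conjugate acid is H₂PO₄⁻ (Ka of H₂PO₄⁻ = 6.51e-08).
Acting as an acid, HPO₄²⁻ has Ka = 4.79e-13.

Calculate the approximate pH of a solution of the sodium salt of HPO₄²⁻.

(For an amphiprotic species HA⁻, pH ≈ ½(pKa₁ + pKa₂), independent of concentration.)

pKa₁ = -log(6.51e-08) = 7.19; pKa₂ = -log(4.79e-13) = 12.32. For an amphiprotic species, pH ≈ ½(pKa₁ + pKa₂) = ½(7.19 + 12.32) = 9.75.

pH = 9.75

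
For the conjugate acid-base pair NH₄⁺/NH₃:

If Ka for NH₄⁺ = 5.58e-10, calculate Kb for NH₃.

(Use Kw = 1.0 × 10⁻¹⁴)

For a conjugate pair Ka × Kb = Kw, so Kb = Kw/Ka = 1.0 × 10⁻¹⁴ / 5.58e-10 = 1.79e-05.

K_b = 1.79e-05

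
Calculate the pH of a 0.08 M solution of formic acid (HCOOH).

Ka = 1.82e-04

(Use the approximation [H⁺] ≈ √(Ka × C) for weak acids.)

[H⁺] = √(Ka × C) = √(1.82e-04 × 0.08) = 3.8158e-03. pH = -log(3.8158e-03)

pH = 2.42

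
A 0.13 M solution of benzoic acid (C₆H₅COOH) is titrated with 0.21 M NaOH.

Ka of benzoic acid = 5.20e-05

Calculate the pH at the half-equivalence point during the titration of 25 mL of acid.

At half-equivalence [HA] = [A⁻], so Henderson-Hasselbalch gives pH = pKa = -log(5.20e-05) = 4.28.

pH = pKa = 4.28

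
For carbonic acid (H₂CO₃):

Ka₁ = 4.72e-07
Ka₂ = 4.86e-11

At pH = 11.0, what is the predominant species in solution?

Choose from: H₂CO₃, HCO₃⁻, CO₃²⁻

pKa₁ = 6.33, pKa₂ = 10.31. For a polyprotic acid the predominant species crosses at each pKa: below pKa_n the protonated form dominates, above it the deprotonated form does. At pH = 11.0, the predominant species is CO₃²⁻.

CO₃²⁻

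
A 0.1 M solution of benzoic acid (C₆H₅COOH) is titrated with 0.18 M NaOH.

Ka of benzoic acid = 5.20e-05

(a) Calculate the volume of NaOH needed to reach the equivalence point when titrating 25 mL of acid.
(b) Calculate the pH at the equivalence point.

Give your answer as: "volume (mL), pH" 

moles acid = 0.1 × 25/1000 = 0.0025 mol; V_base = moles/0.18 × 1000 = 13.9 mL. At equivalence only the conjugate base is present: [A⁻] = 0.0025/0.039 = 6.4286e-02 M. Kb = Kw/Ka = 1.92e-10; [OH⁻] = √(Kb × [A⁻]) = 3.5161e-06; pOH = 5.45; pH = 14 - pOH = 8.55.

V = 13.9 mL, pH = 8.55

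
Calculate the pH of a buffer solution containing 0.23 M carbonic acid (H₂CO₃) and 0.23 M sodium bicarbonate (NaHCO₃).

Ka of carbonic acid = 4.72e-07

pKa = -log(4.72e-07) = 6.33. pH = pKa + log([A⁻]/[HA]) = 6.33 + log(0.23/0.23)

pH = 6.33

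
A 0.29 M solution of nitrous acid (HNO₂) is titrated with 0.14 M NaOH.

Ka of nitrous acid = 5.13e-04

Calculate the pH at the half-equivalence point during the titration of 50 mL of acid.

At half-equivalence [HA] = [A⁻], so Henderson-Hasselbalch gives pH = pKa = -log(5.13e-04) = 3.29.

pH = pKa = 3.29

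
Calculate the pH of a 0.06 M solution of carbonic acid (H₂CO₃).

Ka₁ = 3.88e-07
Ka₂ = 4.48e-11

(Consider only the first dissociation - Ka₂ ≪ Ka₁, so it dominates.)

First dissociation dominates. From Ka₁ = [H⁺][HA⁻]/[H₂A], x² + Ka₁·x − Ka₁·C = 0 with C = 0.06 M and Ka₁ = 3.88e-07. Solving: [H⁺] = (−Ka₁ + √(Ka₁² + 4·Ka₁·C)) / 2 = 1.5238e-04 M. pH = -log(1.5238e-04) = 3.82.

pH = 3.82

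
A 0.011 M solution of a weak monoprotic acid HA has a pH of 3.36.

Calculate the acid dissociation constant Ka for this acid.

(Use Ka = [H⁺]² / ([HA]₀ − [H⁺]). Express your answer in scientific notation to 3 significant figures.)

[H⁺] = 10^(−pH) = 10^(−3.36) = 4.365e-04 M. For HA ⇌ H⁺ + A⁻, Ka = [H⁺][A⁻]/[HA] = [H⁺]² / ([HA]₀ − [H⁺]) = (4.365e-04)² / (0.011 − 4.365e-04) = 1.80e-05.

K_a = 1.80e-05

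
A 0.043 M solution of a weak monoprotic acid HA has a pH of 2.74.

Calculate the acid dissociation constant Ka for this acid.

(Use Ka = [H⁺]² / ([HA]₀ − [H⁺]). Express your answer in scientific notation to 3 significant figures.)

[H⁺] = 10^(−pH) = 10^(−2.74) = 1.820e-03 M. For HA ⇌ H⁺ + A⁻, Ka = [H⁺][A⁻]/[HA] = [H⁺]² / ([HA]₀ − [H⁺]) = (1.820e-03)² / (0.043 − 1.820e-03) = 8.04e-05.

K_a = 8.04e-05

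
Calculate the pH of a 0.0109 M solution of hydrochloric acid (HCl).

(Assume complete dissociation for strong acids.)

[H⁺] = 0.0109 M for strong acid. pH = -log[H⁺] = -log(0.0109)

pH = 1.96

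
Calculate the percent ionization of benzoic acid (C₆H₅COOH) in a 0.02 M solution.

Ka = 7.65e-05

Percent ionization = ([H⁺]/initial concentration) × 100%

Using Ka equilibrium: x² + Ka×x - Ka×C = 0. Solving: [H⁺] = 1.1993e-03. Percent = (1.1993e-03/0.02) × 100

Percent ionization = 6%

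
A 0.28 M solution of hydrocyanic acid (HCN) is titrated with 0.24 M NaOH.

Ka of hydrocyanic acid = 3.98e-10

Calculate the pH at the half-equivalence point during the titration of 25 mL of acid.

At half-equivalence [HA] = [A⁻], so Henderson-Hasselbalch gives pH = pKa = -log(3.98e-10) = 9.40.

pH = pKa = 9.40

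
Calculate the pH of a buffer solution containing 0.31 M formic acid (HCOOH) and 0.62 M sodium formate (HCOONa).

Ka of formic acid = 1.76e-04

pKa = -log(1.76e-04) = 3.75. pH = pKa + log([A⁻]/[HA]) = 3.75 + log(0.62/0.31)

pH = 4.06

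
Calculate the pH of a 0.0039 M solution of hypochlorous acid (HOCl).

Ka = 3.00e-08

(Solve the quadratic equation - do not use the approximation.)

x² + Ka×x - Ka×C = 0. Using quadratic formula: [H⁺] = 1.0802e-05

pH = 4.97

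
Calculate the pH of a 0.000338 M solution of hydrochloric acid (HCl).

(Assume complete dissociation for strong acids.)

[H⁺] = 0.000338 M for strong acid. pH = -log[H⁺] = -log(0.000338)

pH = 3.47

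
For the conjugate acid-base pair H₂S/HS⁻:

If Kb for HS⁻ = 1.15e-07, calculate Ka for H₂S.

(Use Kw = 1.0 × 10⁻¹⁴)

For a conjugate pair Ka × Kb = Kw, so Ka = Kw/Kb = 1.0 × 10⁻¹⁴ / 1.15e-07 = 8.70e-08.

K_a = 8.70e-08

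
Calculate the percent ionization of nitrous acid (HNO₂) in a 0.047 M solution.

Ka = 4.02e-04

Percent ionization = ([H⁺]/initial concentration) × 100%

Using Ka equilibrium: x² + Ka×x - Ka×C = 0. Solving: [H⁺] = 4.1504e-03. Percent = (4.1504e-03/0.047) × 100

Percent ionization = 8.83%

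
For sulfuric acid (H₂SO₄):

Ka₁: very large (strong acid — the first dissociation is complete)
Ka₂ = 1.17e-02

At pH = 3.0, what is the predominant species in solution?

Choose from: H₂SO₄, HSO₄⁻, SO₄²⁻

The first dissociation is complete, so H₂SO₄ itself is never the predominant species in water; pKa₂ = -log(1.17e-02) = 1.93. For a polyprotic acid the predominant species crosses at each pKa: below pKa_n the protonated form dominates, above it the deprotonated form does. At pH = 3.0, the predominant species is SO₄²⁻.

SO₄²⁻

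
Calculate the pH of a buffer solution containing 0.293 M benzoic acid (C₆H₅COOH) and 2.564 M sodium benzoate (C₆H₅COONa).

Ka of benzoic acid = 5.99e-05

pKa = -log(5.99e-05) = 4.22. pH = pKa + log([A⁻]/[HA]) = 4.22 + log(2.564/0.293)

pH = 5.16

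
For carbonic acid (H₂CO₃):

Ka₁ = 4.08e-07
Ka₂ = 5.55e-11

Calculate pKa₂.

pKa₂ = -log(Ka₂) = -log(5.55e-11) = 10.26.

pK_{a2} = 10.26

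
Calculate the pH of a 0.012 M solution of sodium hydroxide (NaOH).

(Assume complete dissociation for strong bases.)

[OH⁻] = 0.012 M for strong base. pOH = -log[OH⁻] = 1.92, pH = 14 - pOH

pH = 12.08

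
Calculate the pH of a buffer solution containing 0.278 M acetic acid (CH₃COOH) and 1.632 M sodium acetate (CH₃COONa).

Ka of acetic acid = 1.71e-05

pKa = -log(1.71e-05) = 4.77. pH = pKa + log([A⁻]/[HA]) = 4.77 + log(1.632/0.278)

pH = 5.54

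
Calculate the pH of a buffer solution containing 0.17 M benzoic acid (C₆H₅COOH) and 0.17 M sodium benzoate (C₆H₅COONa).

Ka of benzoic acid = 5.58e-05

pKa = -log(5.58e-05) = 4.25. pH = pKa + log([A⁻]/[HA]) = 4.25 + log(0.17/0.17)

pH = 4.25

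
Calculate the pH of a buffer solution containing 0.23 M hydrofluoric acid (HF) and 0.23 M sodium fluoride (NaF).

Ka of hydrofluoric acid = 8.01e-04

pKa = -log(8.01e-04) = 3.10. pH = pKa + log([A⁻]/[HA]) = 3.10 + log(0.23/0.23)

pH = 3.10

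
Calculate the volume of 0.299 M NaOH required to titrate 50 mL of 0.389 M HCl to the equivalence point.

At equivalence: moles acid = moles base. moles HCl = 0.389 × 50/1000 = 0.01945 mol. V_base = moles / 0.299 × 1000 = 65.1 mL.

V_{base} = 65.1 mL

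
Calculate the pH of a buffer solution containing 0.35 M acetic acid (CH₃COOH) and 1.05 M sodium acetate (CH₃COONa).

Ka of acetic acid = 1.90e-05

pKa = -log(1.90e-05) = 4.72. pH = pKa + log([A⁻]/[HA]) = 4.72 + log(1.05/0.35)

pH = 5.20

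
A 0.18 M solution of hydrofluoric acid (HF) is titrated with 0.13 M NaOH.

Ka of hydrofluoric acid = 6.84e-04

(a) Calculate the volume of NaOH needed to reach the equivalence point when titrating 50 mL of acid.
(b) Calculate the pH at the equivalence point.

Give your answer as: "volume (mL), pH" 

moles acid = 0.18 × 50/1000 = 0.009 mol; V_base = moles/0.13 × 1000 = 69.2 mL. At equivalence only the conjugate base is present: [A⁻] = 0.009/0.119 = 7.5484e-02 M. Kb = Kw/Ka = 1.46e-11; [OH⁻] = √(Kb × [A⁻]) = 1.0505e-06; pOH = 5.98; pH = 14 - pOH = 8.02.

V = 69.2 mL, pH = 8.02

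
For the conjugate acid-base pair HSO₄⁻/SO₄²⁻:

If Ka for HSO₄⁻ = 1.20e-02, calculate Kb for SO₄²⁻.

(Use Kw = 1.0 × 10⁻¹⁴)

For a conjugate pair Ka × Kb = Kw, so Kb = Kw/Ka = 1.0 × 10⁻¹⁴ / 1.20e-02 = 8.33e-13.

K_b = 8.33e-13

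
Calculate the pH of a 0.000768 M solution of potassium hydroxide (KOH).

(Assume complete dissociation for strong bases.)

[OH⁻] = 0.000768 M for strong base. pOH = -log[OH⁻] = 3.11, pH = 14 - pOH

pH = 10.89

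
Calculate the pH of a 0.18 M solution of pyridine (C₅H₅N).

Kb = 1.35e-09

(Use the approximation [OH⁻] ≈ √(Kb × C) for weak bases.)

[OH⁻] = √(Kb × C) = √(1.35e-09 × 0.18) = 1.5588e-05. pOH = 4.81, pH = 14 - pOH

pH = 9.19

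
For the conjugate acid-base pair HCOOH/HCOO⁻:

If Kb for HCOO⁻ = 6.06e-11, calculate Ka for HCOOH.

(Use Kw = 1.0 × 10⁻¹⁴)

For a conjugate pair Ka × Kb = Kw, so Ka = Kw/Kb = 1.0 × 10⁻¹⁴ / 6.06e-11 = 1.65e-04.

K_a = 1.65e-04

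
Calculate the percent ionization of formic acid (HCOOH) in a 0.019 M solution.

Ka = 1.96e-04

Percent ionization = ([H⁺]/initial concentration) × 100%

Using Ka equilibrium: x² + Ka×x - Ka×C = 0. Solving: [H⁺] = 1.8343e-03. Percent = (1.8343e-03/0.019) × 100

Percent ionization = 9.65%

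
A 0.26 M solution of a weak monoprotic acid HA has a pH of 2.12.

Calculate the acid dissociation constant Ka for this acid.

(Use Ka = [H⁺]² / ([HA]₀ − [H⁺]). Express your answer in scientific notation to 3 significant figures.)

[H⁺] = 10^(−pH) = 10^(−2.12) = 7.586e-03 M. For HA ⇌ H⁺ + A⁻, Ka = [H⁺][A⁻]/[HA] = [H⁺]² / ([HA]₀ − [H⁺]) = (7.586e-03)² / (0.26 − 7.586e-03) = 2.28e-04.

K_a = 2.28e-04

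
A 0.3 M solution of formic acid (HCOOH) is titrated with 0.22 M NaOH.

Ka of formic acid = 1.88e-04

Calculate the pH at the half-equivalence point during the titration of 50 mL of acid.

At half-equivalence [HA] = [A⁻], so Henderson-Hasselbalch gives pH = pKa = -log(1.88e-04) = 3.73.

pH = pKa = 3.73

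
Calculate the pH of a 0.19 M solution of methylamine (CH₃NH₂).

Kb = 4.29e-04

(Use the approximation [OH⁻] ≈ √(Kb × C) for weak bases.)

[OH⁻] = √(Kb × C) = √(4.29e-04 × 0.19) = 9.0283e-03. pOH = 2.04, pH = 14 - pOH

pH = 11.96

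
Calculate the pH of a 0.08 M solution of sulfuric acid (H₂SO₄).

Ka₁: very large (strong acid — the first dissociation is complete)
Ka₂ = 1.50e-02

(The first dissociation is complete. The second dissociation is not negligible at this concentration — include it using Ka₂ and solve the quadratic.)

First dissociation is complete: [H⁺]₀ = [HSO₄⁻]₀ = C = 0.08 M. Second dissociation HSO₄⁻ ⇌ H⁺ + SO₄²⁻: let x = [SO₄²⁻]. Ka₂ = (C + x)·x / (C − x) = 1.50e-02 → x² + (C + Ka₂)·x − Ka₂·C = 0 → x² + 0.09500·x − 1.200e-03 = 0. x = (−0.09500 + √(0.09500² + 4 × 1.200e-03)) / 2 = 1.1290e-02 M. [H⁺] = C + x = 0.08 + 1.1290e-02 = 9.1290e-02 M. pH = -log(9.1290e-02) = 1.04.

pH = 1.04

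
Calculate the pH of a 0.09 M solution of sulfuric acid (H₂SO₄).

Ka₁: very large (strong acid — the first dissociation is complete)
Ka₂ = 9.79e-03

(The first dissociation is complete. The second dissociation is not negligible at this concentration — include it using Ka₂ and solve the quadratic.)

First dissociation is complete: [H⁺]₀ = [HSO₄⁻]₀ = C = 0.09 M. Second dissociation HSO₄⁻ ⇌ H⁺ + SO₄²⁻: let x = [SO₄²⁻]. Ka₂ = (C + x)·x / (C − x) = 9.79e-03 → x² + (C + Ka₂)·x − Ka₂·C = 0 → x² + 0.09979·x − 8.811e-04 = 0. x = (−0.09979 + √(0.09979² + 4 × 8.811e-04)) / 2 = 8.1620e-03 M. [H⁺] = C + x = 0.09 + 8.1620e-03 = 9.8162e-02 M. pH = -log(9.8162e-02) = 1.01.

pH = 1.01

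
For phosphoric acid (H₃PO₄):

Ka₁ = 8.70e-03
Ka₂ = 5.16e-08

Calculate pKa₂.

pKa₂ = -log(Ka₂) = -log(5.16e-08) = 7.29.

pK_{a2} = 7.29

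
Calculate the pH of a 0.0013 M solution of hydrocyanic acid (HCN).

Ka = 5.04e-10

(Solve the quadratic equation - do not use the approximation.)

x² + Ka×x - Ka×C = 0. Using quadratic formula: [H⁺] = 8.0919e-07

pH = 6.09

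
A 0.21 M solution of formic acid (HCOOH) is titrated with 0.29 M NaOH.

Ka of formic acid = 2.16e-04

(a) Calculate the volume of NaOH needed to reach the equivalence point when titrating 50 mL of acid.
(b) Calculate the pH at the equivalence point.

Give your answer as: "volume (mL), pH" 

moles acid = 0.21 × 50/1000 = 0.0105 mol; V_base = moles/0.29 × 1000 = 36.2 mL. At equivalence only the conjugate base is present: [A⁻] = 0.0105/0.086 = 1.2180e-01 M. Kb = Kw/Ka = 4.63e-11; [OH⁻] = √(Kb × [A⁻]) = 2.3746e-06; pOH = 5.62; pH = 14 - pOH = 8.38.

V = 36.2 mL, pH = 8.38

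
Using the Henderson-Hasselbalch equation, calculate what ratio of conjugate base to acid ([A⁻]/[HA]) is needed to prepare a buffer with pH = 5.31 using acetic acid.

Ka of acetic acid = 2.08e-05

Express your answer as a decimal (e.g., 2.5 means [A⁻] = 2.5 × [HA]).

pKa = -log(2.08e-05) = 4.6819. pH = pKa + log([A⁻]/[HA]), so log([A⁻]/[HA]) = pH − pKa = 5.31 − 4.6819 = 0.6281. [A⁻]/[HA] = 10^(0.6281) = 4.25

[A⁻]/[HA] = 4.25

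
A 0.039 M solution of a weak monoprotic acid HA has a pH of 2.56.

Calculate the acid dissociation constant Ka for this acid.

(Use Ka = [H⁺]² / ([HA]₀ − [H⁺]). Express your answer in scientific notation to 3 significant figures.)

[H⁺] = 10^(−pH) = 10^(−2.56) = 2.754e-03 M. For HA ⇌ H⁺ + A⁻, Ka = [H⁺][A⁻]/[HA] = [H⁺]² / ([HA]₀ − [H⁺]) = (2.754e-03)² / (0.039 − 2.754e-03) = 2.09e-04.

K_a = 2.09e-04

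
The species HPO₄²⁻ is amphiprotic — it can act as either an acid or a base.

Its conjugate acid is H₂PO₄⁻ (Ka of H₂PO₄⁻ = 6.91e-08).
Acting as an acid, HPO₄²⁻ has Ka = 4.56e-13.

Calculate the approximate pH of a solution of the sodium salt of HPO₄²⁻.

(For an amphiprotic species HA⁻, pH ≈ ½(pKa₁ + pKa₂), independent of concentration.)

pKa₁ = -log(6.91e-08) = 7.16; pKa₂ = -log(4.56e-13) = 12.34. For an amphiprotic species, pH ≈ ½(pKa₁ + pKa₂) = ½(7.16 + 12.34) = 9.75.

pH = 9.75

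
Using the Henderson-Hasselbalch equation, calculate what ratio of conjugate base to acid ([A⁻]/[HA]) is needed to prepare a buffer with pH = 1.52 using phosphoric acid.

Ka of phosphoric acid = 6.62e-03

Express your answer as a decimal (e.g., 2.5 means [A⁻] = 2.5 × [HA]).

pKa = -log(6.62e-03) = 2.1791. pH = pKa + log([A⁻]/[HA]), so log([A⁻]/[HA]) = pH − pKa = 1.52 − 2.1791 = -0.6591. [A⁻]/[HA] = 10^(-0.6591) = 0.219

[A⁻]/[HA] = 0.219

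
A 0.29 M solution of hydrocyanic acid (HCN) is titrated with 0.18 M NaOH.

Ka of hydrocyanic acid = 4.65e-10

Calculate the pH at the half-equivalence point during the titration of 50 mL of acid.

At half-equivalence [HA] = [A⁻], so Henderson-Hasselbalch gives pH = pKa = -log(4.65e-10) = 9.33.

pH = pKa = 9.33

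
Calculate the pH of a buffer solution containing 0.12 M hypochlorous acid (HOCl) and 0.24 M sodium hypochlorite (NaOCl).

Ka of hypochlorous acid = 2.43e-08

pKa = -log(2.43e-08) = 7.61. pH = pKa + log([A⁻]/[HA]) = 7.61 + log(0.24/0.12)

pH = 7.92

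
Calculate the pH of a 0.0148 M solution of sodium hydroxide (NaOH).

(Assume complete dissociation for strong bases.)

[OH⁻] = 0.0148 M for strong base. pOH = -log[OH⁻] = 1.83, pH = 14 - pOH

pH = 12.17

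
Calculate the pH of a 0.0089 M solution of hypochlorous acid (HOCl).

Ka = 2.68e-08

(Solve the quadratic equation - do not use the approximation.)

x² + Ka×x - Ka×C = 0. Using quadratic formula: [H⁺] = 1.5431e-05

pH = 4.81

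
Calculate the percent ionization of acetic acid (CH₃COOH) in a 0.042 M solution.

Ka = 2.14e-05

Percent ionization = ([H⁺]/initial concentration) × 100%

Using Ka equilibrium: x² + Ka×x - Ka×C = 0. Solving: [H⁺] = 9.3741e-04. Percent = (9.3741e-04/0.042) × 100

Percent ionization = 2.23%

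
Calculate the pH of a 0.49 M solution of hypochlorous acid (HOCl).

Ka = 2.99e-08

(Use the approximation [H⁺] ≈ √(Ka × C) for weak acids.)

[H⁺] = √(Ka × C) = √(2.99e-08 × 0.49) = 1.2104e-04. pH = -log(1.2104e-04)

pH = 3.92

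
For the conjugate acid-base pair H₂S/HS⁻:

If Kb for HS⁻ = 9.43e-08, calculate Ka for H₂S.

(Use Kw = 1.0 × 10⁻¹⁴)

For a conjugate pair Ka × Kb = Kw, so Ka = Kw/Kb = 1.0 × 10⁻¹⁴ / 9.43e-08 = 1.06e-07.

K_a = 1.06e-07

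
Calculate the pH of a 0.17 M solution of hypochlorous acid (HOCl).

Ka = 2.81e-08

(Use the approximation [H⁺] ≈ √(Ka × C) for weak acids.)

[H⁺] = √(Ka × C) = √(2.81e-08 × 0.17) = 6.9116e-05. pH = -log(6.9116e-05)

pH = 4.16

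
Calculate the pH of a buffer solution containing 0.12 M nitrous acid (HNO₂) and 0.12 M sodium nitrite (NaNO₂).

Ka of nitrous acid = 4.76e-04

pKa = -log(4.76e-04) = 3.32. pH = pKa + log([A⁻]/[HA]) = 3.32 + log(0.12/0.12)

pH = 3.32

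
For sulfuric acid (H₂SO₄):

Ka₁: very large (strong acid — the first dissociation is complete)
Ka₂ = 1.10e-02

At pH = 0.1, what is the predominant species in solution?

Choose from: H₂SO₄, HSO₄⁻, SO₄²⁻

The first dissociation is complete, so H₂SO₄ itself is never the predominant species in water; pKa₂ = -log(1.10e-02) = 1.96. For a polyprotic acid the predominant species crosses at each pKa: below pKa_n the protonated form dominates, above it the deprotonated form does. At pH = 0.1, the predominant species is HSO₄⁻.

HSO₄⁻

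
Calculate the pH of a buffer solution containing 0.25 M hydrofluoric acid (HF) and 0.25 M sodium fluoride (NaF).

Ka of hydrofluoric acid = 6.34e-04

pKa = -log(6.34e-04) = 3.20. pH = pKa + log([A⁻]/[HA]) = 3.20 + log(0.25/0.25)

pH = 3.20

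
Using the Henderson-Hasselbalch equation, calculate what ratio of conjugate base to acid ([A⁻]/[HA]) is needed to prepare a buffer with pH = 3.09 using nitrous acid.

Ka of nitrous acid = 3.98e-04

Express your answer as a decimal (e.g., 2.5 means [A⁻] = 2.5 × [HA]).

pKa = -log(3.98e-04) = 3.4001. pH = pKa + log([A⁻]/[HA]), so log([A⁻]/[HA]) = pH − pKa = 3.09 − 3.4001 = -0.3101. [A⁻]/[HA] = 10^(-0.3101) = 0.490

[A⁻]/[HA] = 0.490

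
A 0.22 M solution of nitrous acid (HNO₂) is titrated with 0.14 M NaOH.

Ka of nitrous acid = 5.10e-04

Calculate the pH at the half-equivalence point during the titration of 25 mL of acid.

At half-equivalence [HA] = [A⁻], so Henderson-Hasselbalch gives pH = pKa = -log(5.10e-04) = 3.29.

pH = pKa = 3.29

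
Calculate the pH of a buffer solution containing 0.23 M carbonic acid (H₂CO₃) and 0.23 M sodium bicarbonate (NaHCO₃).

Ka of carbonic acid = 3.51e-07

pKa = -log(3.51e-07) = 6.45. pH = pKa + log([A⁻]/[HA]) = 6.45 + log(0.23/0.23)

pH = 6.45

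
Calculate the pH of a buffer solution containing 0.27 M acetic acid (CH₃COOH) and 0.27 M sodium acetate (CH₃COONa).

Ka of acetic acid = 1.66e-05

pKa = -log(1.66e-05) = 4.78. pH = pKa + log([A⁻]/[HA]) = 4.78 + log(0.27/0.27)

pH = 4.78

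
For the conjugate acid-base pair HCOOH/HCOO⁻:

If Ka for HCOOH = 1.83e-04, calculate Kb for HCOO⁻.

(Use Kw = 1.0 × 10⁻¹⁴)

For a conjugate pair Ka × Kb = Kw, so Kb = Kw/Ka = 1.0 × 10⁻¹⁴ / 1.83e-04 = 5.46e-11.

K_b = 5.46e-11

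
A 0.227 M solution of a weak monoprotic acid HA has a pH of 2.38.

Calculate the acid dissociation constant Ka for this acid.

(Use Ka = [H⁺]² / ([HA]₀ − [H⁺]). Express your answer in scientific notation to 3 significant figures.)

[H⁺] = 10^(−pH) = 10^(−2.38) = 4.169e-03 M. For HA ⇌ H⁺ + A⁻, Ka = [H⁺][A⁻]/[HA] = [H⁺]² / ([HA]₀ − [H⁺]) = (4.169e-03)² / (0.227 − 4.169e-03) = 7.80e-05.

K_a = 7.80e-05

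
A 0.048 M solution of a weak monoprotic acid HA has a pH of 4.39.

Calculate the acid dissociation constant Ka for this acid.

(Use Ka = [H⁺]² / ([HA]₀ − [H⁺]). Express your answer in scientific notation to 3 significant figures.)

[H⁺] = 10^(−pH) = 10^(−4.39) = 4.074e-05 M. For HA ⇌ H⁺ + A⁻, Ka = [H⁺][A⁻]/[HA] = [H⁺]² / ([HA]₀ − [H⁺]) = (4.074e-05)² / (0.048 − 4.074e-05) = 3.46e-08.

K_a = 3.46e-08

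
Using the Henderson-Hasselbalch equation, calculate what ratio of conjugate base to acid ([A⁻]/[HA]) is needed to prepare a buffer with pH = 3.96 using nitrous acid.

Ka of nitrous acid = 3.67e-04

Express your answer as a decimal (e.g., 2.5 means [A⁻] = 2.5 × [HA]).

pKa = -log(3.67e-04) = 3.4353. pH = pKa + log([A⁻]/[HA]), so log([A⁻]/[HA]) = pH − pKa = 3.96 − 3.4353 = 0.5247. [A⁻]/[HA] = 10^(0.5247) = 3.35

[A⁻]/[HA] = 3.35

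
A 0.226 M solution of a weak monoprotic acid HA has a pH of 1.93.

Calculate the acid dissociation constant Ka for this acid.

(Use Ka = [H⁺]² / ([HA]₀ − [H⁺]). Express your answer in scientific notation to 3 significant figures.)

[H⁺] = 10^(−pH) = 10^(−1.93) = 1.175e-02 M. For HA ⇌ H⁺ + A⁻, Ka = [H⁺][A⁻]/[HA] = [H⁺]² / ([HA]₀ − [H⁺]) = (1.175e-02)² / (0.226 − 1.175e-02) = 6.44e-04.

K_a = 6.44e-04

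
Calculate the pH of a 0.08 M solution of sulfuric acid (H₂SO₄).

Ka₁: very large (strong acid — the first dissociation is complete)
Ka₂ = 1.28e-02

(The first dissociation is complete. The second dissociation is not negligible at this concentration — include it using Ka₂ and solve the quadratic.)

First dissociation is complete: [H⁺]₀ = [HSO₄⁻]₀ = C = 0.08 M. Second dissociation HSO₄⁻ ⇌ H⁺ + SO₄²⁻: let x = [SO₄²⁻]. Ka₂ = (C + x)·x / (C − x) = 1.28e-02 → x² + (C + Ka₂)·x − Ka₂·C = 0 → x² + 0.09280·x − 1.024e-03 = 0. x = (−0.09280 + √(0.09280² + 4 × 1.024e-03)) / 2 = 9.9645e-03 M. [H⁺] = C + x = 0.08 + 9.9645e-03 = 8.9965e-02 M. pH = -log(8.9965e-02) = 1.05.

pH = 1.05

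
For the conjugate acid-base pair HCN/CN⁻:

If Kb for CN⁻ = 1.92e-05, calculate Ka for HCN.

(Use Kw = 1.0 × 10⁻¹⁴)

For a conjugate pair Ka × Kb = Kw, so Ka = Kw/Kb = 1.0 × 10⁻¹⁴ / 1.92e-05 = 5.21e-10.

K_a = 5.21e-10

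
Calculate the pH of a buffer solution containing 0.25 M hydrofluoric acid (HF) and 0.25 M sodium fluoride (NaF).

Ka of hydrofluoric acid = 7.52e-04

pKa = -log(7.52e-04) = 3.12. pH = pKa + log([A⁻]/[HA]) = 3.12 + log(0.25/0.25)

pH = 3.12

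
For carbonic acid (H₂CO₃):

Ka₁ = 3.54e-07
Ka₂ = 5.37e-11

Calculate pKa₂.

pKa₂ = -log(Ka₂) = -log(5.37e-11) = 10.27.

pK_{a2} = 10.27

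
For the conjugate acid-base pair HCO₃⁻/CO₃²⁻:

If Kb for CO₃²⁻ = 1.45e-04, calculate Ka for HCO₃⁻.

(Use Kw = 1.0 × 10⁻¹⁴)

For a conjugate pair Ka × Kb = Kw, so Ka = Kw/Kb = 1.0 × 10⁻¹⁴ / 1.45e-04 = 6.90e-11.

K_a = 6.90e-11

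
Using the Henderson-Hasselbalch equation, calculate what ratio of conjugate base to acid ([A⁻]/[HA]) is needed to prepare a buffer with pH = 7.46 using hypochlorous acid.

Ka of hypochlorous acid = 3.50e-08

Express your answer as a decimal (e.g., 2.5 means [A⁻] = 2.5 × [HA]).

pKa = -log(3.50e-08) = 7.4559. pH = pKa + log([A⁻]/[HA]), so log([A⁻]/[HA]) = pH − pKa = 7.46 − 7.4559 = 0.0041. [A⁻]/[HA] = 10^(0.0041) = 1.01

[A⁻]/[HA] = 1.01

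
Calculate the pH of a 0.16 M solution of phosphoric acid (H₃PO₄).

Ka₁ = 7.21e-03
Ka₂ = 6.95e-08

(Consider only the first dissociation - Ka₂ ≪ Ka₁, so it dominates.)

First dissociation dominates. From Ka₁ = [H⁺][HA⁻]/[H₂A], x² + Ka₁·x − Ka₁·C = 0 with C = 0.16 M and Ka₁ = 7.21e-03. Solving: [H⁺] = (−Ka₁ + √(Ka₁² + 4·Ka₁·C)) / 2 = 3.0550e-02 M. pH = -log(3.0550e-02) = 1.51.

pH = 1.51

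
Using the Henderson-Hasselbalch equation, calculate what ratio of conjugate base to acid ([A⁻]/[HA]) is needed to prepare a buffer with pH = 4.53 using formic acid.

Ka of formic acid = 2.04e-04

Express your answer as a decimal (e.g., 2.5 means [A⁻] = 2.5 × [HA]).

pKa = -log(2.04e-04) = 3.6904. pH = pKa + log([A⁻]/[HA]), so log([A⁻]/[HA]) = pH − pKa = 4.53 − 3.6904 = 0.8396. [A⁻]/[HA] = 10^(0.8396) = 6.91

[A⁻]/[HA] = 6.91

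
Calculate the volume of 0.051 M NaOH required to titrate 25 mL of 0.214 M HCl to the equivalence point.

At equivalence: moles acid = moles base. moles HCl = 0.214 × 25/1000 = 0.00535 mol. V_base = moles / 0.051 × 1000 = 104.9 mL.

V_{base} = 104.9 mL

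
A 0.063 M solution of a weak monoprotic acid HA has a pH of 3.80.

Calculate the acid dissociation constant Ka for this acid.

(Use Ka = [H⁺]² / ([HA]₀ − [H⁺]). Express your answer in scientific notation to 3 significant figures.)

[H⁺] = 10^(−pH) = 10^(−3.80) = 1.585e-04 M. For HA ⇌ H⁺ + A⁻, Ka = [H⁺][A⁻]/[HA] = [H⁺]² / ([HA]₀ − [H⁺]) = (1.585e-04)² / (0.063 − 1.585e-04) = 4.00e-07.

K_a = 4.00e-07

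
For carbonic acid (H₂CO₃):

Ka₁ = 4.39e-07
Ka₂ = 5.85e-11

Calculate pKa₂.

pKa₂ = -log(Ka₂) = -log(5.85e-11) = 10.23.

pK_{a2} = 10.23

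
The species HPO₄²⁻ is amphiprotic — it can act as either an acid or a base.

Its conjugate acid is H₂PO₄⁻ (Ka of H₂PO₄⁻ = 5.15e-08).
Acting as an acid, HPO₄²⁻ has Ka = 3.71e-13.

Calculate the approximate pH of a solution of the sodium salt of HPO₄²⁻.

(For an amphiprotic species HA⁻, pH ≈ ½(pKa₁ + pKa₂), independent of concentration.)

pKa₁ = -log(5.15e-08) = 7.29; pKa₂ = -log(3.71e-13) = 12.43. For an amphiprotic species, pH ≈ ½(pKa₁ + pKa₂) = ½(7.29 + 12.43) = 9.86.

pH = 9.86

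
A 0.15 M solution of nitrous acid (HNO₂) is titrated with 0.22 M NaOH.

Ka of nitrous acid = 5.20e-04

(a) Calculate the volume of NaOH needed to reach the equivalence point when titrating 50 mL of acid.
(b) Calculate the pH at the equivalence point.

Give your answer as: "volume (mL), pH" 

moles acid = 0.15 × 50/1000 = 0.0075 mol; V_base = moles/0.22 × 1000 = 34.1 mL. At equivalence only the conjugate base is present: [A⁻] = 0.0075/0.084 = 8.9189e-02 M. Kb = Kw/Ka = 1.92e-11; [OH⁻] = √(Kb × [A⁻]) = 1.3096e-06; pOH = 5.88; pH = 14 - pOH = 8.12.

V = 34.1 mL, pH = 8.12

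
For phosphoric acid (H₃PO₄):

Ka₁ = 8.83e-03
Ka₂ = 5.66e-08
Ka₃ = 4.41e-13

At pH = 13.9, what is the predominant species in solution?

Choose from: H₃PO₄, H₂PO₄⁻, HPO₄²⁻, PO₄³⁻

pKa₁ = 2.05, pKa₂ = 7.25, pKa₃ = 12.36. For a polyprotic acid the predominant species crosses at each pKa: below pKa_n the protonated form dominates, above it the deprotonated form does. At pH = 13.9, the predominant species is PO₄³⁻.

PO₄³⁻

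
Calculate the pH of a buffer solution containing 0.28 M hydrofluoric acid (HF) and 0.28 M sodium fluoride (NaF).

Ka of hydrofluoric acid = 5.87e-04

pKa = -log(5.87e-04) = 3.23. pH = pKa + log([A⁻]/[HA]) = 3.23 + log(0.28/0.28)

pH = 3.23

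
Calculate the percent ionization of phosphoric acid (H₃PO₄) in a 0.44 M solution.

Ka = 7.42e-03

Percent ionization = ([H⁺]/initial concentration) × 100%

Using Ka equilibrium: x² + Ka×x - Ka×C = 0. Solving: [H⁺] = 5.3549e-02. Percent = (5.3549e-02/0.44) × 100

Percent ionization = 12.2%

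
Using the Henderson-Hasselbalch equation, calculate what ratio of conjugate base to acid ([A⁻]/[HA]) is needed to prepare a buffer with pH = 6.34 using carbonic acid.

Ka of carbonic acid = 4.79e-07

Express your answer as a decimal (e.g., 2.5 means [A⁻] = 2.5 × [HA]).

pKa = -log(4.79e-07) = 6.3197. pH = pKa + log([A⁻]/[HA]), so log([A⁻]/[HA]) = pH − pKa = 6.34 − 6.3197 = 0.0203. [A⁻]/[HA] = 10^(0.0203) = 1.05

[A⁻]/[HA] = 1.05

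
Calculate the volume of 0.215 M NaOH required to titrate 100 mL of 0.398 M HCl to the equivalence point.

At equivalence: moles acid = moles base. moles HCl = 0.398 × 100/1000 = 0.0398 mol. V_base = moles / 0.215 × 1000 = 185.1 mL.

V_{base} = 185.1 mL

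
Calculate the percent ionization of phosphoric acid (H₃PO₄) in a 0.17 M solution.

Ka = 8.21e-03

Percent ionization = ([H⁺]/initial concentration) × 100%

Using Ka equilibrium: x² + Ka×x - Ka×C = 0. Solving: [H⁺] = 3.3479e-02. Percent = (3.3479e-02/0.17) × 100

Percent ionization = 19.7%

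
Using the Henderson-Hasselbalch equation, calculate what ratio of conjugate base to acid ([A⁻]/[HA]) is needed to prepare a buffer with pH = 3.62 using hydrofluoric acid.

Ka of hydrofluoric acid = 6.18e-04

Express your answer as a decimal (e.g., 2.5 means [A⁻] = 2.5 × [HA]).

pKa = -log(6.18e-04) = 3.2090. pH = pKa + log([A⁻]/[HA]), so log([A⁻]/[HA]) = pH − pKa = 3.62 − 3.2090 = 0.4110. [A⁻]/[HA] = 10^(0.4110) = 2.58

[A⁻]/[HA] = 2.58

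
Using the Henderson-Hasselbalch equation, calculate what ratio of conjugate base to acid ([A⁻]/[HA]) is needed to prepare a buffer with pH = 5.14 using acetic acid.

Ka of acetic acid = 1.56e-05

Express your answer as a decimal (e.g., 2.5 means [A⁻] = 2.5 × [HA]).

pKa = -log(1.56e-05) = 4.8069. pH = pKa + log([A⁻]/[HA]), so log([A⁻]/[HA]) = pH − pKa = 5.14 − 4.8069 = 0.3331. [A⁻]/[HA] = 10^(0.3331) = 2.15

[A⁻]/[HA] = 2.15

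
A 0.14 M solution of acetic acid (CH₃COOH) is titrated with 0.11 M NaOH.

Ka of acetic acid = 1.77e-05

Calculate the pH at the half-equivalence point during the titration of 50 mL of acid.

At half-equivalence [HA] = [A⁻], so Henderson-Hasselbalch gives pH = pKa = -log(1.77e-05) = 4.75.

pH = pKa = 4.75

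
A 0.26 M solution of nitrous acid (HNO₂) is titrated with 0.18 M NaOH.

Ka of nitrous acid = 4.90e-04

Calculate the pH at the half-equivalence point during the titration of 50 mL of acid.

At half-equivalence [HA] = [A⁻], so Henderson-Hasselbalch gives pH = pKa = -log(4.90e-04) = 3.31.

pH = pKa = 3.31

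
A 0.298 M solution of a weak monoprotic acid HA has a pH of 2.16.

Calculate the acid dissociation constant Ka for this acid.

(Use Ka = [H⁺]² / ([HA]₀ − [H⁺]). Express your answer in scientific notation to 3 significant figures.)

[H⁺] = 10^(−pH) = 10^(−2.16) = 6.918e-03 M. For HA ⇌ H⁺ + A⁻, Ka = [H⁺][A⁻]/[HA] = [H⁺]² / ([HA]₀ − [H⁺]) = (6.918e-03)² / (0.298 − 6.918e-03) = 1.64e-04.

K_a = 1.64e-04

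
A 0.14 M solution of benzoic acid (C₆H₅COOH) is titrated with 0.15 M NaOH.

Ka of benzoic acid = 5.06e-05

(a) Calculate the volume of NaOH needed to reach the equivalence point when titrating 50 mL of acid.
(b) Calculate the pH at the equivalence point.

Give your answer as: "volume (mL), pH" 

moles acid = 0.14 × 50/1000 = 0.007 mol; V_base = moles/0.15 × 1000 = 46.7 mL. At equivalence only the conjugate base is present: [A⁻] = 0.007/0.097 = 7.2414e-02 M. Kb = Kw/Ka = 1.98e-10; [OH⁻] = √(Kb × [A⁻]) = 3.7830e-06; pOH = 5.42; pH = 14 - pOH = 8.58.

V = 46.7 mL, pH = 8.58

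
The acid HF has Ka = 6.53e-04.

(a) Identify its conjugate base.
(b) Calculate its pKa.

(a) The conjugate base is formed by removing one H⁺ from HF, giving F⁻. (b) pKa = -log(Ka) = -log(6.53e-04) = 3.19.

Conjugate base: F⁻; pK_a = 3.19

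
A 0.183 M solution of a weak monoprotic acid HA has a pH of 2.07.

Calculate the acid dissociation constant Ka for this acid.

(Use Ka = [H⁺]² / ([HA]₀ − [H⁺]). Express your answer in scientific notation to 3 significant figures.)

[H⁺] = 10^(−pH) = 10^(−2.07) = 8.511e-03 M. For HA ⇌ H⁺ + A⁻, Ka = [H⁺][A⁻]/[HA] = [H⁺]² / ([HA]₀ − [H⁺]) = (8.511e-03)² / (0.183 − 8.511e-03) = 4.15e-04.

K_a = 4.15e-04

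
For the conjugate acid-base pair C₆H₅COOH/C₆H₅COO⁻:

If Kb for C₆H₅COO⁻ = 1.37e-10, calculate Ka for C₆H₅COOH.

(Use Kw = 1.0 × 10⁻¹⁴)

For a conjugate pair Ka × Kb = Kw, so Ka = Kw/Kb = 1.0 × 10⁻¹⁴ / 1.37e-10 = 7.30e-05.

K_a = 7.30e-05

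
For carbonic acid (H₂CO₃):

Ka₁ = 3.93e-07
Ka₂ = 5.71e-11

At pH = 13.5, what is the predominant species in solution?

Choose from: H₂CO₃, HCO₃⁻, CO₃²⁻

pKa₁ = 6.41, pKa₂ = 10.24. For a polyprotic acid the predominant species crosses at each pKa: below pKa_n the protonated form dominates, above it the deprotonated form does. At pH = 13.5, the predominant species is CO₃²⁻.

CO₃²⁻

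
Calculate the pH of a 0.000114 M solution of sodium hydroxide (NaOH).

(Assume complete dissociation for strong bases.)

[OH⁻] = 0.000114 M for strong base. pOH = -log[OH⁻] = 3.94, pH = 14 - pOH

pH = 10.06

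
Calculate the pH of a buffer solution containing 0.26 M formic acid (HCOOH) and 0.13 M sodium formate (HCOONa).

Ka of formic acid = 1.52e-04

pKa = -log(1.52e-04) = 3.82. pH = pKa + log([A⁻]/[HA]) = 3.82 + log(0.13/0.26)

pH = 3.52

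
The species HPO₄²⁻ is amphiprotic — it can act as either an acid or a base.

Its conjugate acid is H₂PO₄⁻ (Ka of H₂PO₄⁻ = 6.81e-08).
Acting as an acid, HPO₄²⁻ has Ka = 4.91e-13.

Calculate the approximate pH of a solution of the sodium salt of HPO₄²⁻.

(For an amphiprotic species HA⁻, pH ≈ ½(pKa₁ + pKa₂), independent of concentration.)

pKa₁ = -log(6.81e-08) = 7.17; pKa₂ = -log(4.91e-13) = 12.31. For an amphiprotic species, pH ≈ ½(pKa₁ + pKa₂) = ½(7.17 + 12.31) = 9.74.

pH = 9.74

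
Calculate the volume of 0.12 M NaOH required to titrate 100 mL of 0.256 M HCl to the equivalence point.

At equivalence: moles acid = moles base. moles HCl = 0.256 × 100/1000 = 0.0256 mol. V_base = moles / 0.12 × 1000 = 213.3 mL.

V_{base} = 213.3 mL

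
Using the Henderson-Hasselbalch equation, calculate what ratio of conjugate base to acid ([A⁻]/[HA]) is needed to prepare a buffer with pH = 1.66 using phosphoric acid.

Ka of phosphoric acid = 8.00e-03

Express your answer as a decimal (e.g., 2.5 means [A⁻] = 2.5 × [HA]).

pKa = -log(8.00e-03) = 2.0969. pH = pKa + log([A⁻]/[HA]), so log([A⁻]/[HA]) = pH − pKa = 1.66 − 2.0969 = -0.4369. [A⁻]/[HA] = 10^(-0.4369) = 0.366

[A⁻]/[HA] = 0.366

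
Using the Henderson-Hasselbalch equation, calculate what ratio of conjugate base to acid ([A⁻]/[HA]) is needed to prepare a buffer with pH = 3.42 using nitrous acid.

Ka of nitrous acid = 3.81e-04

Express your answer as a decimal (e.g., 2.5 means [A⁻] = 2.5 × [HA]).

pKa = -log(3.81e-04) = 3.4191. pH = pKa + log([A⁻]/[HA]), so log([A⁻]/[HA]) = pH − pKa = 3.42 − 3.4191 = 0.0009. [A⁻]/[HA] = 10^(0.0009) = 1.00

[A⁻]/[HA] = 1.00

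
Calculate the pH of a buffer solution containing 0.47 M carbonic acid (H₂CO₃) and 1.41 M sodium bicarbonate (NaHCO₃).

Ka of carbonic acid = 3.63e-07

pKa = -log(3.63e-07) = 6.44. pH = pKa + log([A⁻]/[HA]) = 6.44 + log(1.41/0.47)

pH = 6.92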